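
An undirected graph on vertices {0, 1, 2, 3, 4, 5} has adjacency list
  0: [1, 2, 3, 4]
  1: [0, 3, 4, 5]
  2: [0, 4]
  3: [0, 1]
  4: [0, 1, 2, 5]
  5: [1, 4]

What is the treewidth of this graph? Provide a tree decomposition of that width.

Treewidth 2.
Bags: B1 = {0, 1, 4}  B2 = {0, 1, 3}  B3 = {1, 4, 5}  B4 = {0, 2, 4}
Tree: B1–B2, B1–B3, B1–B4

The largest bag has 3 vertices, giving width 2; this decomposition certifies tw(G) ≤ 2. For the lower bound, the 3 vertices {0, 1, 3} are pairwise adjacent, and any tree decomposition puts a clique entirely inside one bag — forcing width ≥ 2. Hence tw(G) = 2 exactly.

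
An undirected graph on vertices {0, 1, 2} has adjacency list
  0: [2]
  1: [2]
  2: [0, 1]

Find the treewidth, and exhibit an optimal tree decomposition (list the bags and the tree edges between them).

Treewidth 1.
Bags: B1 = {1, 2}  B2 = {0, 2}
Tree: B1–B2

Every bag has size at most 2, so the width is 2 − 1 = 1 and tw(G) ≤ 1. G has an edge, so its treewidth is at least 1. Hence tw(G) = 1 exactly.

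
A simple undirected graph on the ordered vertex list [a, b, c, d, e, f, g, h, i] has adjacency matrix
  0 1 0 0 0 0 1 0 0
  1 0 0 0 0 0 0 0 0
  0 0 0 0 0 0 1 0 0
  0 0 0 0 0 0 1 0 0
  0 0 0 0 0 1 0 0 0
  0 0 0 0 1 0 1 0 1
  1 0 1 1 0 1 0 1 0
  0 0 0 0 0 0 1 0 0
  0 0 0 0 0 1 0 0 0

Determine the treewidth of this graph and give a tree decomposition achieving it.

The largest bag has 2 vertices, giving width 1; this decomposition certifies tw(G) ≤ 1. Any graph with an edge has treewidth ≥ 1, and G has the edge d–g. The upper and lower bounds meet at 1, so that is the treewidth.

Treewidth 1.
One such decomposition:
Bags: B1 = {d, g}  B2 = {g, h}  B3 = {a, g}  B4 = {c, g}  B5 = {f, g}  B6 = {e, f}  B7 = {f, i}  B8 = {a, b}
Tree: B1–B2, B1–B3, B1–B4, B1–B5, B5–B6, B5–B7, B3–B8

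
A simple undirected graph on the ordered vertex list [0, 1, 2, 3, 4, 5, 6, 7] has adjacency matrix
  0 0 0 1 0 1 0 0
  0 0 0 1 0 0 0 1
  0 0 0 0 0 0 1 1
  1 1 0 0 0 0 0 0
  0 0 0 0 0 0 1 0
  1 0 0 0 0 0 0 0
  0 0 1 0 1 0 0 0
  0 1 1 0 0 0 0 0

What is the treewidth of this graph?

1

A width-1 tree decomposition is:
Bags: B1 = {0, 5}  B2 = {0, 3}  B3 = {1, 3}  B4 = {1, 7}  B5 = {2, 7}  B6 = {2, 6}  B7 = {4, 6}
Tree: B1–B2, B2–B3, B3–B4, B4–B5, B5–B6, B6–B7
The largest bag has 2 vertices, giving width 1; this decomposition certifies tw(G) ≤ 1. G has an edge, so its treewidth is at least 1. Hence tw(G) = 1 exactly.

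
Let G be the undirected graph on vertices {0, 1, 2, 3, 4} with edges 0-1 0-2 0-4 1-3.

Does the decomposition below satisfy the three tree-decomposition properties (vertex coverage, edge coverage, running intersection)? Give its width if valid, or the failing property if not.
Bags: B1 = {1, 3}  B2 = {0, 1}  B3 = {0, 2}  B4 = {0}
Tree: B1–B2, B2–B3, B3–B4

A tree decomposition must satisfy three properties: every vertex lies in some bag; for every edge, both endpoints lie together in some bag; and for every vertex, the bags containing it form a connected subtree. Here vertex 4 appears in no bag, so the decomposition is invalid.

No — vertex 4 appears in no bag.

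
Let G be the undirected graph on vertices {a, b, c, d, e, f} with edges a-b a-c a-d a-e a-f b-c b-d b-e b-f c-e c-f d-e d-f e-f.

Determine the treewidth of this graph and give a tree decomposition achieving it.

Treewidth 4.
One optimal decomposition is:
Bags: B1 = {a, b, c, e, f}  B2 = {a, b, d, e, f}
Tree: B1–B2

Every bag has size at most 5, so the width is 5 − 1 = 4 and tw(G) ≤ 4. For the lower bound, the 5 vertices {a, b, d, e, f} are pairwise adjacent, and any tree decomposition puts a clique entirely inside one bag — forcing width ≥ 4. Combining the bounds, tw(G) = 4.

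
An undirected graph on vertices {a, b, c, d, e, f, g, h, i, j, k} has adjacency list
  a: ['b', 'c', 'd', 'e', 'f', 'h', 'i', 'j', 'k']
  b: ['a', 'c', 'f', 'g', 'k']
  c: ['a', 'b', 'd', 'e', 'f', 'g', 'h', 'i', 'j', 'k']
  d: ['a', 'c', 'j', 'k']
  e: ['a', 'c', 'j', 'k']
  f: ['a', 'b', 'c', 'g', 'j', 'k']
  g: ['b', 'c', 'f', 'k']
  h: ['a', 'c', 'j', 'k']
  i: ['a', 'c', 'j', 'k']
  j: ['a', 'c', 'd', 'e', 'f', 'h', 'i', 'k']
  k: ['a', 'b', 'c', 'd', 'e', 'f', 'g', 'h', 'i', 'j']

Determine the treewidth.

4

A width-4 tree decomposition is:
Bags: B1 = {a, c, h, j, k}  B2 = {a, c, e, j, k}  B3 = {a, c, f, j, k}  B4 = {a, c, i, j, k}  B5 = {a, c, d, j, k}  B6 = {a, b, c, f, k}  B7 = {b, c, f, g, k}
Tree: B1–B2, B2–B3, B3–B4, B2–B5, B3–B6, B6–B7
The largest bag has 5 vertices, giving width 4; this decomposition certifies tw(G) ≤ 4. On the other hand G contains the 5-clique {b, c, f, g, k}. A clique must lie in a single bag of any decomposition, so no decomposition can have width below 4. The upper and lower bounds meet at 4, so that is the treewidth.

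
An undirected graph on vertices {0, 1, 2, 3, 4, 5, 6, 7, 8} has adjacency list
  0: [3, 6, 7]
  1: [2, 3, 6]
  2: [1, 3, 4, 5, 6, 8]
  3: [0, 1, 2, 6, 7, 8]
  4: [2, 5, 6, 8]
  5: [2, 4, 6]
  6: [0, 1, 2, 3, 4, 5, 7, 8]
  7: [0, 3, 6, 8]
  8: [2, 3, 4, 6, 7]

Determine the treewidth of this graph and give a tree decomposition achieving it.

Every bag has size at most 4, so the width is 4 − 1 = 3 and tw(G) ≤ 3. On the other hand G contains the 4-clique {0, 3, 6, 7}. A clique must lie in a single bag of any decomposition, so no decomposition can have width below 3. Hence tw(G) = 3 exactly.

Treewidth 3.
Bags: B1 = {2, 3, 6, 8}  B2 = {1, 2, 3, 6}  B3 = {2, 4, 6, 8}  B4 = {2, 4, 5, 6}  B5 = {3, 6, 7, 8}  B6 = {0, 3, 6, 7}
Tree: B1–B2, B1–B3, B3–B4, B1–B5, B5–B6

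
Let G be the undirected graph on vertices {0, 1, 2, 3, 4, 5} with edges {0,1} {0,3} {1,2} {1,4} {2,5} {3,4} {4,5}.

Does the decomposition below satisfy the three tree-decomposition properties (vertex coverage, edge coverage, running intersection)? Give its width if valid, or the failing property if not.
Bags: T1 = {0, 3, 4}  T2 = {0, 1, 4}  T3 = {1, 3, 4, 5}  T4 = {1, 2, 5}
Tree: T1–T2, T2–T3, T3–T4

A tree decomposition must satisfy three properties: every vertex lies in some bag; for every edge, both endpoints lie together in some bag; and for every vertex, the bags containing it form a connected subtree. Here bags containing vertex 3 are not connected in the tree, so the decomposition is invalid.

No — bags containing vertex 3 are not connected in the tree.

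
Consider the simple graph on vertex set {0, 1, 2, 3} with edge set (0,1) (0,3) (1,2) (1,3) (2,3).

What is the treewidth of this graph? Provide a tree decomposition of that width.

Treewidth 2.
One optimal decomposition is:
Bags: B1 = {0, 1, 3}  B2 = {1, 2, 3}
Tree: B1–B2

The largest bag has 3 vertices, giving width 2; this decomposition certifies tw(G) ≤ 2. On the other hand G contains the 3-clique {0, 1, 3}. A clique must lie in a single bag of any decomposition, so no decomposition can have width below 2. Therefore the treewidth is 2.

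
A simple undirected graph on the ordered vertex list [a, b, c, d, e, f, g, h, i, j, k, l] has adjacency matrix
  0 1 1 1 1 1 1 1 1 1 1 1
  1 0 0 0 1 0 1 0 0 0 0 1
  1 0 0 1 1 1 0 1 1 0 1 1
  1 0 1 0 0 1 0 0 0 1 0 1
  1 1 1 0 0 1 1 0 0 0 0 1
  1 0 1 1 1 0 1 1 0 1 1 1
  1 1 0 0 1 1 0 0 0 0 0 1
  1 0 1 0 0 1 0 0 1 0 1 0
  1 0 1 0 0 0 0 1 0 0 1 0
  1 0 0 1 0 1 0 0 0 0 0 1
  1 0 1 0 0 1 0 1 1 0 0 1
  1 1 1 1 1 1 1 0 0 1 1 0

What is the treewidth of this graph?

A width-4 tree decomposition is:
Bags: B1 = {a, b, e, g, l}  B2 = {a, e, f, g, l}  B3 = {a, c, e, f, l}  B4 = {a, c, d, f, l}  B5 = {a, c, f, k, l}  B6 = {a, c, f, h, k}  B7 = {a, c, h, i, k}  B8 = {a, d, f, j, l}
Tree: B1–B2, B2–B3, B3–B4, B3–B5, B5–B6, B6–B7, B4–B8
The largest bag has 5 vertices, giving width 4; this decomposition certifies tw(G) ≤ 4. Conversely, {a, c, f, h, k} is a clique of size 5, and the vertices of any clique must share a bag in every tree decomposition; so some bag has ≥ 5 vertices and tw(G) ≥ 4. Combining the bounds, tw(G) = 4.

4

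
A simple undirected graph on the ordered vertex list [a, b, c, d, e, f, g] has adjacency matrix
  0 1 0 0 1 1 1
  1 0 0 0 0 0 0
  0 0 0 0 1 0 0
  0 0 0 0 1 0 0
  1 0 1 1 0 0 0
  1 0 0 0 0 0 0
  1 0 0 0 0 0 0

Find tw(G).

1

A width-1 tree decomposition is:
Bags: B1 = {d, e}  B2 = {c, e}  B3 = {a, e}  B4 = {a, g}  B5 = {a, b}  B6 = {a, f}
Tree: B1–B2, B2–B3, B3–B4, B3–B5, B4–B6
The largest bag has 2 vertices, giving width 1; this decomposition certifies tw(G) ≤ 1. Any graph with an edge has treewidth ≥ 1, and G has the edge d–e. Therefore the treewidth is 1.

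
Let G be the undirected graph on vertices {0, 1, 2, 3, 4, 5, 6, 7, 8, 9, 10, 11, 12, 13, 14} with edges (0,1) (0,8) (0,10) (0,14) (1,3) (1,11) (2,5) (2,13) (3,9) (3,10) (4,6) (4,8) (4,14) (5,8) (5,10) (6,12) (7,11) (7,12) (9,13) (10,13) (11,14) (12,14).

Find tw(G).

A width-3 tree decomposition is:
Bags: B1 = {6, 7, 11, 12}  B2 = {6, 11, 12, 14}  B3 = {4, 6, 11, 14}  B4 = {1, 4, 11, 14}  B5 = {0, 1, 4, 14}  B6 = {0, 1, 4, 8}  B7 = {0, 1, 3, 8}  B8 = {0, 3, 8, 10}  B9 = {3, 5, 8, 10}  B10 = {3, 5, 9, 10}  B11 = {5, 9, 10, 13}  B12 = {2, 5, 9, 13}
Tree: B1–B2, B2–B3, B3–B4, B4–B5, B5–B6, B6–B7, B7–B8, B8–B9, B9–B10, B10–B11, B11–B12
Each bag holds 4 vertices, so the decomposition has width 3, which upper-bounds the treewidth. For the lower bound: the 4 vertex sets {6,7,12}, {11}, {14}, {0,1,4,8} are disjoint, each induces a connected subgraph, and every pair is joined by at least one edge of G. Contracting each set to a single vertex therefore yields K_{4} as a minor, and since treewidth is minor-monotone, tw(G) ≥ tw(K_{4}) = 3. Hence tw(G) = 3 exactly.

3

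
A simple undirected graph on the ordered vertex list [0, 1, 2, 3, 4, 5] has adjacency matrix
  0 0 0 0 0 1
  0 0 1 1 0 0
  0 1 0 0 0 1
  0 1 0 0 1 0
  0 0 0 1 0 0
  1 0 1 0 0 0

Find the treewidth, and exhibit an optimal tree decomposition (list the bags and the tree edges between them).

Every bag has size at most 2, so the width is 2 − 1 = 1 and tw(G) ≤ 1. G has an edge, so its treewidth is at least 1. Hence tw(G) = 1 exactly.

Treewidth 1.
Bags: B1 = {0, 5}  B2 = {2, 5}  B3 = {1, 2}  B4 = {1, 3}  B5 = {3, 4}
Tree: B1–B2, B2–B3, B3–B4, B4–B5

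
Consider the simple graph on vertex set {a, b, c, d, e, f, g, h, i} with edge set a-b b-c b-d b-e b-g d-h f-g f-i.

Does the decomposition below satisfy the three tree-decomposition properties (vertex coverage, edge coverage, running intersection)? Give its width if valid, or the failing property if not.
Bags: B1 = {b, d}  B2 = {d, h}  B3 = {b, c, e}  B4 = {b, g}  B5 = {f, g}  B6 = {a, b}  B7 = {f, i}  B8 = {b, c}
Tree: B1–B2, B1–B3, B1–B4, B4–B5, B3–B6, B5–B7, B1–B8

No — bags containing vertex c are not connected in the tree.

A tree decomposition must satisfy three properties: every vertex lies in some bag; for every edge, both endpoints lie together in some bag; and for every vertex, the bags containing it form a connected subtree. Here bags containing vertex c are not connected in the tree, so the decomposition is invalid.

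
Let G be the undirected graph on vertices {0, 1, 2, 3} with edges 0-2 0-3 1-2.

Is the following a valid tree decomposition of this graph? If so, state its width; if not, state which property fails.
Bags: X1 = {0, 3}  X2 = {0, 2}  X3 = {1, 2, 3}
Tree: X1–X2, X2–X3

A tree decomposition must satisfy three properties: every vertex lies in some bag; for every edge, both endpoints lie together in some bag; and for every vertex, the bags containing it form a connected subtree. Here bags containing vertex 3 are not connected in the tree, so the decomposition is invalid.

No — bags containing vertex 3 are not connected in the tree.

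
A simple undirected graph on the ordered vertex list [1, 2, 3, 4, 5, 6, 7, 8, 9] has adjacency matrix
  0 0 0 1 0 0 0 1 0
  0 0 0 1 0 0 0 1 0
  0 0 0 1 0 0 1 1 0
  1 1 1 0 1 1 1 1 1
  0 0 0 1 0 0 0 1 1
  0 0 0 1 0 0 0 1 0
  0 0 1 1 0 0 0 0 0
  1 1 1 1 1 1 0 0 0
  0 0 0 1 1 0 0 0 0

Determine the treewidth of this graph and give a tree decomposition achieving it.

Treewidth 2.
Bags: B1 = {3, 4, 7}  B2 = {3, 4, 8}  B3 = {4, 5, 8}  B4 = {2, 4, 8}  B5 = {1, 4, 8}  B6 = {4, 5, 9}  B7 = {4, 6, 8}
Tree: B1–B2, B2–B3, B2–B4, B2–B5, B3–B6, B4–B7

Each bag holds 3 vertices, so the decomposition has width 2, which upper-bounds the treewidth. For the lower bound, the 3 vertices {1, 4, 8} are pairwise adjacent, and any tree decomposition puts a clique entirely inside one bag — forcing width ≥ 2. Therefore the treewidth is 2.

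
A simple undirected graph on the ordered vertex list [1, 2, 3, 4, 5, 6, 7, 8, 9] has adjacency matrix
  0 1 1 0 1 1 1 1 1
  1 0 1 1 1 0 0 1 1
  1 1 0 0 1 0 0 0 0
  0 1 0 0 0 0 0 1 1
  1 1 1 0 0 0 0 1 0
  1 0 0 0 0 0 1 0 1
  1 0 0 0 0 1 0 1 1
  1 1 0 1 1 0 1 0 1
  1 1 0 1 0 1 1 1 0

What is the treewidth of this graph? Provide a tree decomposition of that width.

Every bag has size at most 4, so the width is 4 − 1 = 3 and tw(G) ≤ 3. Conversely, {1, 2, 8, 9} is a clique of size 4, and the vertices of any clique must share a bag in every tree decomposition; so some bag has ≥ 4 vertices and tw(G) ≥ 3. The upper and lower bounds meet at 3, so that is the treewidth.

Treewidth 3.
One optimal decomposition is:
Bags: B1 = {1, 7, 8, 9}  B2 = {1, 2, 8, 9}  B3 = {1, 2, 5, 8}  B4 = {1, 2, 3, 5}  B5 = {2, 4, 8, 9}  B6 = {1, 6, 7, 9}
Tree: B1–B2, B2–B3, B3–B4, B2–B5, B1–B6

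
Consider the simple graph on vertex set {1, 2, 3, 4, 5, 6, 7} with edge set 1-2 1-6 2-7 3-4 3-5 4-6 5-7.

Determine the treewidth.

2

A width-2 tree decomposition is:
Bags: B1 = {3, 5, 7}  B2 = {2, 3, 7}  B3 = {1, 2, 3}  B4 = {1, 3, 6}  B5 = {3, 4, 6}
Tree: B1–B2, B2–B3, B3–B4, B4–B5
The largest bag has 3 vertices, giving width 2; this decomposition certifies tw(G) ≤ 2. Since 3–5–7–2–1–6–4–3 is a cycle in G, G is not acyclic. Forests are exactly the graphs of treewidth ≤ 1, so tw(G) ≥ 2. The upper and lower bounds meet at 2, so that is the treewidth.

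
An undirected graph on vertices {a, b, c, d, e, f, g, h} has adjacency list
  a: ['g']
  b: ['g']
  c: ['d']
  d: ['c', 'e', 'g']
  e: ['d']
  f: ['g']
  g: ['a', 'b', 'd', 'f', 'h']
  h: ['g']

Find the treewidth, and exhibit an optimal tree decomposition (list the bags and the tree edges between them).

The largest bag has 2 vertices, giving width 1; this decomposition certifies tw(G) ≤ 1. G has an edge, so its treewidth is at least 1. Therefore the treewidth is 1.

Treewidth 1.
One optimal decomposition is:
Bags: B1 = {d, e}  B2 = {d, g}  B3 = {g, h}  B4 = {b, g}  B5 = {c, d}  B6 = {f, g}  B7 = {a, g}
Tree: B1–B2, B2–B3, B3–B4, B2–B5, B4–B6, B3–B7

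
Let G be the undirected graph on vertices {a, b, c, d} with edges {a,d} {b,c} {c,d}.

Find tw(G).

1

A width-1 tree decomposition is:
Bags: B1 = {b, c}  B2 = {c, d}  B3 = {a, d}
Tree: B1–B2, B2–B3
The largest bag has 2 vertices, giving width 1; this decomposition certifies tw(G) ≤ 1. Since G has at least one edge (e.g. b–c), it is not an edgeless graph, so tw(G) ≥ 1. Hence tw(G) = 1 exactly.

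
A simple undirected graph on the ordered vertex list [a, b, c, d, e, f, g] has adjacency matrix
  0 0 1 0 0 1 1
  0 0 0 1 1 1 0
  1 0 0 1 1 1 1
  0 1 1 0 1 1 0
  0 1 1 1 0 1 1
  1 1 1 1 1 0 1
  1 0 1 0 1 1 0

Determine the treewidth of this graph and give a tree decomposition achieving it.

Treewidth 3.
One such decomposition:
Bags: B1 = {a, c, f, g}  B2 = {c, e, f, g}  B3 = {c, d, e, f}  B4 = {b, d, e, f}
Tree: B1–B2, B2–B3, B3–B4

The largest bag has 4 vertices, giving width 3; this decomposition certifies tw(G) ≤ 3. For the lower bound, the 4 vertices {c, d, e, f} are pairwise adjacent, and any tree decomposition puts a clique entirely inside one bag — forcing width ≥ 3. Hence tw(G) = 3 exactly.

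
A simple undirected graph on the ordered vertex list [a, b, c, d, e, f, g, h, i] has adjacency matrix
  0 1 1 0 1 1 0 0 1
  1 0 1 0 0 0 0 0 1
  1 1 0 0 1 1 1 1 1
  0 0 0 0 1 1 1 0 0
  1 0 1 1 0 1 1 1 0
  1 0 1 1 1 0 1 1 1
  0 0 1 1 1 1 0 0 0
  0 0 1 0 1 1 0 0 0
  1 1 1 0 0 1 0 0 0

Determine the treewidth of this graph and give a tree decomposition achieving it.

Every bag has size at most 4, so the width is 4 − 1 = 3 and tw(G) ≤ 3. For the lower bound, the 4 vertices {d, e, f, g} are pairwise adjacent, and any tree decomposition puts a clique entirely inside one bag — forcing width ≥ 3. Therefore the treewidth is 3.

Treewidth 3.
Bags: B1 = {c, e, f, g}  B2 = {d, e, f, g}  B3 = {a, c, e, f}  B4 = {a, c, f, i}  B5 = {c, e, f, h}  B6 = {a, b, c, i}
Tree: B1–B2, B1–B3, B3–B4, B3–B5, B4–B6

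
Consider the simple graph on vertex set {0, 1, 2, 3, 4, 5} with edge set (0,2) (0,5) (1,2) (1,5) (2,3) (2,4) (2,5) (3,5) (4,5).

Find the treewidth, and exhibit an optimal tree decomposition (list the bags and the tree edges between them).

Every bag has size at most 3, so the width is 3 − 1 = 2 and tw(G) ≤ 2. Conversely, {0, 2, 5} is a clique of size 3, and the vertices of any clique must share a bag in every tree decomposition; so some bag has ≥ 3 vertices and tw(G) ≥ 2. Hence tw(G) = 2 exactly.

Treewidth 2.
Bags: B1 = {0, 2, 5}  B2 = {2, 3, 5}  B3 = {2, 4, 5}  B4 = {1, 2, 5}
Tree: B1–B2, B2–B3, B2–B4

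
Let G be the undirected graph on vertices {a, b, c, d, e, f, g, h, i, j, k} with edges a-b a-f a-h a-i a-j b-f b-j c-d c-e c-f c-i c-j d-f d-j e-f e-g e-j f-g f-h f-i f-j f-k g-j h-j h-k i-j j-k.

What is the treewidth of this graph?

A width-3 tree decomposition is:
Bags: B1 = {a, f, i, j}  B2 = {a, f, h, j}  B3 = {a, b, f, j}  B4 = {f, h, j, k}  B5 = {c, f, i, j}  B6 = {c, e, f, j}  B7 = {c, d, f, j}  B8 = {e, f, g, j}
Tree: B1–B2, B1–B3, B2–B4, B1–B5, B5–B6, B5–B7, B6–B8
Every bag has size at most 4, so the width is 4 − 1 = 3 and tw(G) ≤ 3. For the lower bound, the 4 vertices {e, f, g, j} are pairwise adjacent, and any tree decomposition puts a clique entirely inside one bag — forcing width ≥ 3. Therefore the treewidth is 3.

3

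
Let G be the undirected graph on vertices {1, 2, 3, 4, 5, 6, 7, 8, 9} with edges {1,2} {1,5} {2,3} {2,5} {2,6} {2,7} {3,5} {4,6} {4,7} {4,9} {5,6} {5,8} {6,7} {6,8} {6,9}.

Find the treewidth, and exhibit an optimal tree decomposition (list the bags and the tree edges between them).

Each bag holds 3 vertices, so the decomposition has width 2, which upper-bounds the treewidth. On the other hand G contains the 3-clique {1, 2, 5}. A clique must lie in a single bag of any decomposition, so no decomposition can have width below 2. The upper and lower bounds meet at 2, so that is the treewidth.

Treewidth 2.
One such decomposition:
Bags: B1 = {2, 6, 7}  B2 = {2, 5, 6}  B3 = {4, 6, 7}  B4 = {2, 3, 5}  B5 = {4, 6, 9}  B6 = {5, 6, 8}  B7 = {1, 2, 5}
Tree: B1–B2, B1–B3, B2–B4, B3–B5, B2–B6, B4–B7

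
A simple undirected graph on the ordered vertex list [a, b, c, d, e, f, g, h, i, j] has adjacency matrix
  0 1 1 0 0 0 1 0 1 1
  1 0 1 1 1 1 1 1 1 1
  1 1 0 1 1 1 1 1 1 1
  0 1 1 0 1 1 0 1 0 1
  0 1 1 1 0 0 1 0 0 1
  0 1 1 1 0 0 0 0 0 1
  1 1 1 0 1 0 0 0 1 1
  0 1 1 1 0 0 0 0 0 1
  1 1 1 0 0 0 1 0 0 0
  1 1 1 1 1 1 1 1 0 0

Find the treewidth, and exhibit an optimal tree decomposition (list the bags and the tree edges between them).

Treewidth 4.
One such decomposition:
Bags: B1 = {b, c, e, g, j}  B2 = {a, b, c, g, j}  B3 = {b, c, d, e, j}  B4 = {a, b, c, g, i}  B5 = {b, c, d, h, j}  B6 = {b, c, d, f, j}
Tree: B1–B2, B1–B3, B2–B4, B3–B5, B5–B6

Every bag has size at most 5, so the width is 5 − 1 = 4 and tw(G) ≤ 4. For the lower bound, the 5 vertices {b, c, d, e, j} are pairwise adjacent, and any tree decomposition puts a clique entirely inside one bag — forcing width ≥ 4. Combining the bounds, tw(G) = 4.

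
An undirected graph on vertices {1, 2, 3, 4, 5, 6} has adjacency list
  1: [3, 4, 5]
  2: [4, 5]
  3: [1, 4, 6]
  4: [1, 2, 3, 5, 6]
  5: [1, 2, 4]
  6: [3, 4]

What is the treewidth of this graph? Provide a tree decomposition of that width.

Each bag holds 3 vertices, so the decomposition has width 2, which upper-bounds the treewidth. For the lower bound, the 3 vertices {1, 3, 4} are pairwise adjacent, and any tree decomposition puts a clique entirely inside one bag — forcing width ≥ 2. Combining the bounds, tw(G) = 2.

Treewidth 2.
One optimal decomposition is:
Bags: B1 = {1, 4, 5}  B2 = {2, 4, 5}  B3 = {1, 3, 4}  B4 = {3, 4, 6}
Tree: B1–B2, B1–B3, B3–B4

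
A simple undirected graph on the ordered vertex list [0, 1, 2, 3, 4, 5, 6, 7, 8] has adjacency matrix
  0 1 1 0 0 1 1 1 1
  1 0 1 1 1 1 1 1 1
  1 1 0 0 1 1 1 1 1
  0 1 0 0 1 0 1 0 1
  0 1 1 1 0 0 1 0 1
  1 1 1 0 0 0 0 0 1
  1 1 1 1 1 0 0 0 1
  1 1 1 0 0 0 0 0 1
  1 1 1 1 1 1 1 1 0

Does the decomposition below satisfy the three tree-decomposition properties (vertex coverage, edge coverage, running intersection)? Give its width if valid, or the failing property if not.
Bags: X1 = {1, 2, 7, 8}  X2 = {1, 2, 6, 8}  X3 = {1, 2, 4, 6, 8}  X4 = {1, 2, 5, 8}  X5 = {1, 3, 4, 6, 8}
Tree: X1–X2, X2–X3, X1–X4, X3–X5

No — vertex 0 appears in no bag.

A tree decomposition must satisfy three properties: every vertex lies in some bag; for every edge, both endpoints lie together in some bag; and for every vertex, the bags containing it form a connected subtree. Here vertex 0 appears in no bag, so the decomposition is invalid.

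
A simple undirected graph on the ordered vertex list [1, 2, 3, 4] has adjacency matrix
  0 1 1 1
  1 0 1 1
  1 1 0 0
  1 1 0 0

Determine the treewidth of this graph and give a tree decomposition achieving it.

Treewidth 2.
One optimal decomposition is:
Bags: B1 = {1, 2, 4}  B2 = {1, 2, 3}
Tree: B1–B2

The largest bag has 3 vertices, giving width 2; this decomposition certifies tw(G) ≤ 2. For the lower bound, the 3 vertices {1, 2, 3} are pairwise adjacent, and any tree decomposition puts a clique entirely inside one bag — forcing width ≥ 2. Therefore the treewidth is 2.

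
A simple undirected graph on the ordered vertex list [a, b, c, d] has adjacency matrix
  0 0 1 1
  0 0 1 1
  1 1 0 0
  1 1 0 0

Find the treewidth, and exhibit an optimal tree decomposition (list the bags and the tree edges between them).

Treewidth 2.
One such decomposition:
Bags: B1 = {a, b, d}  B2 = {a, b, c}
Tree: B1–B2

Each bag holds 3 vertices, so the decomposition has width 2, which upper-bounds the treewidth. For the lower bound, G contains the cycle a–d–b–c–a, so G is not a forest; only forests have treewidth ≤ 1, hence tw(G) ≥ 2. Hence tw(G) = 2 exactly.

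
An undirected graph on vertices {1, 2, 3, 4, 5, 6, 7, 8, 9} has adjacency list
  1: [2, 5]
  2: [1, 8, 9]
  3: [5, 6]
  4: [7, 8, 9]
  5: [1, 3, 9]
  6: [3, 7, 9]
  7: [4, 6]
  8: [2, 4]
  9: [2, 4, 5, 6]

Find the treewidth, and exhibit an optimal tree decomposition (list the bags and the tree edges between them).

Treewidth 3.
One such decomposition:
Bags: B1 = {3, 5, 6, 7}  B2 = {5, 6, 7, 9}  B3 = {4, 5, 7, 9}  B4 = {1, 4, 5, 9}  B5 = {1, 2, 4, 9}  B6 = {1, 2, 4, 8}
Tree: B1–B2, B2–B3, B3–B4, B4–B5, B5–B6

Every bag has size at most 4, so the width is 4 − 1 = 3 and tw(G) ≤ 3. For the lower bound: the 4 vertex sets {3,6,7}, {5}, {9}, {1,2,4,8} are disjoint, each induces a connected subgraph, and every pair is joined by at least one edge of G. Contracting each set to a single vertex therefore yields K_{4} as a minor, and since treewidth is minor-monotone, tw(G) ≥ tw(K_{4}) = 3. Combining the bounds, tw(G) = 3.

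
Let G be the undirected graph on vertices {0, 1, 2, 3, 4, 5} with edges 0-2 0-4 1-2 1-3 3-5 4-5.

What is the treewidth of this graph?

2

A width-2 tree decomposition is:
Bags: B1 = {1, 3, 5}  B2 = {1, 4, 5}  B3 = {0, 1, 4}  B4 = {0, 1, 2}
Tree: B1–B2, B2–B3, B3–B4
Each bag holds 3 vertices, so the decomposition has width 2, which upper-bounds the treewidth. Since 1–3–5–4–0–2–1 is a cycle in G, G is not acyclic. Forests are exactly the graphs of treewidth ≤ 1, so tw(G) ≥ 2. Therefore the treewidth is 2.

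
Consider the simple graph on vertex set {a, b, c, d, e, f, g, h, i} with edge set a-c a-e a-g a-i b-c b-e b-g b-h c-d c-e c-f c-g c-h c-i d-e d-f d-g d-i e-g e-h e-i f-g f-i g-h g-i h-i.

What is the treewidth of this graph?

A width-4 tree decomposition is:
Bags: B1 = {c, e, g, h, i}  B2 = {c, d, e, g, i}  B3 = {a, c, e, g, i}  B4 = {c, d, f, g, i}  B5 = {b, c, e, g, h}
Tree: B1–B2, B2–B3, B2–B4, B1–B5
Every bag has size at most 5, so the width is 5 − 1 = 4 and tw(G) ≤ 4. On the other hand G contains the 5-clique {b, c, e, g, h}. A clique must lie in a single bag of any decomposition, so no decomposition can have width below 4. The upper and lower bounds meet at 4, so that is the treewidth.

4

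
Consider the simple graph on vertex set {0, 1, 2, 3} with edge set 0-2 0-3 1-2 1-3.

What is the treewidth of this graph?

2

A width-2 tree decomposition is:
Bags: B1 = {0, 1, 2}  B2 = {0, 1, 3}
Tree: B1–B2
The largest bag has 3 vertices, giving width 2; this decomposition certifies tw(G) ≤ 2. The edges 1–2–0–3–1 form a cycle, so G is not a tree and its treewidth is at least 2. Therefore the treewidth is 2.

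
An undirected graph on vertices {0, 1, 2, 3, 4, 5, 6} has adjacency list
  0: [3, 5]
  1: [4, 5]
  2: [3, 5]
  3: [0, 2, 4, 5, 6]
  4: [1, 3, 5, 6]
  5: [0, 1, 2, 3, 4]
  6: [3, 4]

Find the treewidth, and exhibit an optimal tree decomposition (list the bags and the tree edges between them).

Every bag has size at most 3, so the width is 3 − 1 = 2 and tw(G) ≤ 2. Conversely, {1, 4, 5} is a clique of size 3, and the vertices of any clique must share a bag in every tree decomposition; so some bag has ≥ 3 vertices and tw(G) ≥ 2. Combining the bounds, tw(G) = 2.

Treewidth 2.
One such decomposition:
Bags: B1 = {3, 4, 5}  B2 = {1, 4, 5}  B3 = {3, 4, 6}  B4 = {0, 3, 5}  B5 = {2, 3, 5}
Tree: B1–B2, B1–B3, B1–B4, B4–B5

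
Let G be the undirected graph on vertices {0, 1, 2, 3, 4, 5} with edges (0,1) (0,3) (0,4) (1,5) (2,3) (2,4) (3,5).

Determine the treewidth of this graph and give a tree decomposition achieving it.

Every bag has size at most 3, so the width is 3 − 1 = 2 and tw(G) ≤ 2. The edges 1–5–3–0–1 form a cycle, so G is not a tree and its treewidth is at least 2. Therefore the treewidth is 2.

Treewidth 2.
One such decomposition:
Bags: B1 = {0, 1, 5}  B2 = {0, 3, 5}  B3 = {0, 3, 4}  B4 = {2, 3, 4}
Tree: B1–B2, B2–B3, B3–B4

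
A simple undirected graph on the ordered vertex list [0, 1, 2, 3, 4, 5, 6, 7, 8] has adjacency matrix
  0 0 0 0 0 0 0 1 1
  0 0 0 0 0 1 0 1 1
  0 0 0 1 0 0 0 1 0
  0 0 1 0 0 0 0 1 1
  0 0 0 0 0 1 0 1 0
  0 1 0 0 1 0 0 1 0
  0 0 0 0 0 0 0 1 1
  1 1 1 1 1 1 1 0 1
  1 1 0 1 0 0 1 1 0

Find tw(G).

A width-2 tree decomposition is:
Bags: B1 = {6, 7, 8}  B2 = {1, 7, 8}  B3 = {1, 5, 7}  B4 = {4, 5, 7}  B5 = {0, 7, 8}  B6 = {3, 7, 8}  B7 = {2, 3, 7}
Tree: B1–B2, B2–B3, B3–B4, B2–B5, B1–B6, B6–B7
Each bag holds 3 vertices, so the decomposition has width 2, which upper-bounds the treewidth. For the lower bound, the 3 vertices {0, 7, 8} are pairwise adjacent, and any tree decomposition puts a clique entirely inside one bag — forcing width ≥ 2. Hence tw(G) = 2 exactly.

2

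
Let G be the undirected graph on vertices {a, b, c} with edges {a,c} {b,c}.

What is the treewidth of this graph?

1

A width-1 tree decomposition is:
Bags: B1 = {b, c}  B2 = {a, c}
Tree: B1–B2
Every bag has size at most 2, so the width is 2 − 1 = 1 and tw(G) ≤ 1. Since G has at least one edge (e.g. b–c), it is not an edgeless graph, so tw(G) ≥ 1. Hence tw(G) = 1 exactly.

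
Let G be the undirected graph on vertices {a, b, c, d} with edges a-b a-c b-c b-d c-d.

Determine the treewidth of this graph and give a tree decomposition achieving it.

Every bag has size at most 3, so the width is 3 − 1 = 2 and tw(G) ≤ 2. For the lower bound, the 3 vertices {b, c, d} are pairwise adjacent, and any tree decomposition puts a clique entirely inside one bag — forcing width ≥ 2. Hence tw(G) = 2 exactly.

Treewidth 2.
One optimal decomposition is:
Bags: B1 = {b, c, d}  B2 = {a, b, c}
Tree: B1–B2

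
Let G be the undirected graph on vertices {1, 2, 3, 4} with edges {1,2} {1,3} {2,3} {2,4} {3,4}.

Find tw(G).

2

A width-2 tree decomposition is:
Bags: B1 = {2, 3, 4}  B2 = {1, 2, 3}
Tree: B1–B2
Each bag holds 3 vertices, so the decomposition has width 2, which upper-bounds the treewidth. Conversely, {1, 2, 3} is a clique of size 3, and the vertices of any clique must share a bag in every tree decomposition; so some bag has ≥ 3 vertices and tw(G) ≥ 2. Combining the bounds, tw(G) = 2.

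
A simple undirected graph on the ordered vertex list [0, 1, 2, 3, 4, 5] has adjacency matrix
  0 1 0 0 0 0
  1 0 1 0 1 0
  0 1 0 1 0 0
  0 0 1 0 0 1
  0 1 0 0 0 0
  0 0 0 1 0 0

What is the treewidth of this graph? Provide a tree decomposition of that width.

The largest bag has 2 vertices, giving width 1; this decomposition certifies tw(G) ≤ 1. G has an edge, so its treewidth is at least 1. Combining the bounds, tw(G) = 1.

Treewidth 1.
Bags: B1 = {1, 2}  B2 = {2, 3}  B3 = {3, 5}  B4 = {1, 4}  B5 = {0, 1}
Tree: B1–B2, B2–B3, B1–B4, B4–B5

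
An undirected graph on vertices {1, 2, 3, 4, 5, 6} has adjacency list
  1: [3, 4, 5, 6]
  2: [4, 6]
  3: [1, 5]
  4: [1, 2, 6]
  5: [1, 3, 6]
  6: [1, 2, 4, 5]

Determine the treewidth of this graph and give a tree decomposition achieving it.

Treewidth 2.
One such decomposition:
Bags: B1 = {1, 5, 6}  B2 = {1, 4, 6}  B3 = {2, 4, 6}  B4 = {1, 3, 5}
Tree: B1–B2, B2–B3, B1–B4

Every bag has size at most 3, so the width is 3 − 1 = 2 and tw(G) ≤ 2. For the lower bound, the 3 vertices {1, 4, 6} are pairwise adjacent, and any tree decomposition puts a clique entirely inside one bag — forcing width ≥ 2. Combining the bounds, tw(G) = 2.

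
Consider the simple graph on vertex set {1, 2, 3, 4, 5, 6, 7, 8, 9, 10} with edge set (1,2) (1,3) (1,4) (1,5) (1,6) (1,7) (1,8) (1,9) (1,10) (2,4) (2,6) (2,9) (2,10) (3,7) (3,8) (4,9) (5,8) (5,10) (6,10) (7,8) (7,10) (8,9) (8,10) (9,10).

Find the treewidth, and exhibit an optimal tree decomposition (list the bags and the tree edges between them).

Treewidth 3.
One such decomposition:
Bags: B1 = {1, 2, 4, 9}  B2 = {1, 2, 9, 10}  B3 = {1, 2, 6, 10}  B4 = {1, 8, 9, 10}  B5 = {1, 7, 8, 10}  B6 = {1, 5, 8, 10}  B7 = {1, 3, 7, 8}
Tree: B1–B2, B2–B3, B2–B4, B4–B5, B4–B6, B5–B7

Each bag holds 4 vertices, so the decomposition has width 3, which upper-bounds the treewidth. On the other hand G contains the 4-clique {1, 8, 9, 10}. A clique must lie in a single bag of any decomposition, so no decomposition can have width below 3. Therefore the treewidth is 3.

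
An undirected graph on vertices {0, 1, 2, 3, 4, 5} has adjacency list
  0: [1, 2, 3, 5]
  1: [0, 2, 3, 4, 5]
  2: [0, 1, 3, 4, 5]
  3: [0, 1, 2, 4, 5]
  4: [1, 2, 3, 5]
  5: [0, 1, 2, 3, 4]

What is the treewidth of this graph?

4

A width-4 tree decomposition is:
Bags: B1 = {1, 2, 3, 4, 5}  B2 = {0, 1, 2, 3, 5}
Tree: B1–B2
The largest bag has 5 vertices, giving width 4; this decomposition certifies tw(G) ≤ 4. On the other hand G contains the 5-clique {0, 1, 2, 3, 5}. A clique must lie in a single bag of any decomposition, so no decomposition can have width below 4. Therefore the treewidth is 4.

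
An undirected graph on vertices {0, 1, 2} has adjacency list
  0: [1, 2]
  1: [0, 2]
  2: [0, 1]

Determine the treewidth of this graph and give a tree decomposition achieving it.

Treewidth 2.
One optimal decomposition is:
Bags: B1 = {0, 1, 2}
Tree: (single bag)

With just one bag of size 3, the width is 3 − 1 = 2, so tw(G) ≤ 2. On the other hand G contains the 3-clique {0, 1, 2}. A clique must lie in a single bag of any decomposition, so no decomposition can have width below 2. Hence tw(G) = 2 exactly.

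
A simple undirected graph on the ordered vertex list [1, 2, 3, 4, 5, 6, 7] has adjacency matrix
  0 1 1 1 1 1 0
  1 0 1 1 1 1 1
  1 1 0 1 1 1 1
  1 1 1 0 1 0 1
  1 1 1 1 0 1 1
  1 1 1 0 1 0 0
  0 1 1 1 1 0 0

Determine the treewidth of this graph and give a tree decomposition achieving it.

The largest bag has 5 vertices, giving width 4; this decomposition certifies tw(G) ≤ 4. For the lower bound, the 5 vertices {1, 2, 3, 4, 5} are pairwise adjacent, and any tree decomposition puts a clique entirely inside one bag — forcing width ≥ 4. Hence tw(G) = 4 exactly.

Treewidth 4.
One such decomposition:
Bags: B1 = {1, 2, 3, 4, 5}  B2 = {2, 3, 4, 5, 7}  B3 = {1, 2, 3, 5, 6}
Tree: B1–B2, B1–B3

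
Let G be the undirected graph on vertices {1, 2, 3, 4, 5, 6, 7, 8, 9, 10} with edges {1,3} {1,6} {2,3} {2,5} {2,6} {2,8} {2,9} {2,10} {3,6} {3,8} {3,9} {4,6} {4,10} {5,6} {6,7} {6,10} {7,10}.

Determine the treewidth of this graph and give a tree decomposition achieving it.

Treewidth 2.
One such decomposition:
Bags: B1 = {2, 3, 6}  B2 = {2, 6, 10}  B3 = {2, 3, 9}  B4 = {4, 6, 10}  B5 = {1, 3, 6}  B6 = {6, 7, 10}  B7 = {2, 3, 8}  B8 = {2, 5, 6}
Tree: B1–B2, B1–B3, B2–B4, B1–B5, B2–B6, B3–B7, B1–B8

Each bag holds 3 vertices, so the decomposition has width 2, which upper-bounds the treewidth. For the lower bound, the 3 vertices {2, 3, 8} are pairwise adjacent, and any tree decomposition puts a clique entirely inside one bag — forcing width ≥ 2. The upper and lower bounds meet at 2, so that is the treewidth.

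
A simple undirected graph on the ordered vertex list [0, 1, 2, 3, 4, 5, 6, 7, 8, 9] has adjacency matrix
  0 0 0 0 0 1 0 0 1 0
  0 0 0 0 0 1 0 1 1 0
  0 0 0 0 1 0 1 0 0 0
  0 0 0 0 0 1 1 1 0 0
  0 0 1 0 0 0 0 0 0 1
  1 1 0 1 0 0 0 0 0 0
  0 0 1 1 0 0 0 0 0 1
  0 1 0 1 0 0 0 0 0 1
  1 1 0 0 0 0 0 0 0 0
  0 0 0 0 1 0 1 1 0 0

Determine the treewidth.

2

A width-2 tree decomposition is:
Bags: B1 = {0, 5, 8}  B2 = {1, 5, 8}  B3 = {1, 3, 5}  B4 = {1, 3, 7}  B5 = {3, 6, 7}  B6 = {6, 7, 9}  B7 = {2, 6, 9}  B8 = {2, 4, 9}
Tree: B1–B2, B2–B3, B3–B4, B4–B5, B5–B6, B6–B7, B7–B8
The largest bag has 3 vertices, giving width 2; this decomposition certifies tw(G) ≤ 2. For the lower bound, G contains the cycle 0–8–1–5–0, so G is not a forest; only forests have treewidth ≤ 1, hence tw(G) ≥ 2. Therefore the treewidth is 2.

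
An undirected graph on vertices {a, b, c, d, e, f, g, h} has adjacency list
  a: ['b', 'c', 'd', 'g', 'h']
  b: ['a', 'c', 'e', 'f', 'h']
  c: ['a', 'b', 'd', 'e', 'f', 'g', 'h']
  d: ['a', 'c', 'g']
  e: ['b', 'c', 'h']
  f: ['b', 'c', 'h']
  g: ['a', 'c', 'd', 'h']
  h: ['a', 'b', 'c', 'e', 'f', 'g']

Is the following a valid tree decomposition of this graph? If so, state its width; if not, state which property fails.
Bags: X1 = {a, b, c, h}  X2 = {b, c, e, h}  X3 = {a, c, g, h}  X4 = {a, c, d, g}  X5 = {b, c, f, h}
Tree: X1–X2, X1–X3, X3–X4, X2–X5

Checking the three conditions: (i) the bags cover all of {a, b, c, d, e, f, g, h}; (ii) for each edge, some bag contains both endpoints; (iii) the bags containing any fixed vertex form a subtree. All hold, so the decomposition is valid with width 4 − 1 = 3.

Yes; width 3.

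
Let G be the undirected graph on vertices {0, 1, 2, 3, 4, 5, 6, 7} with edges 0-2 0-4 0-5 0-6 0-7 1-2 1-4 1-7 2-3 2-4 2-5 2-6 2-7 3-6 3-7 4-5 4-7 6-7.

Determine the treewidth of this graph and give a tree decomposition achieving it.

Treewidth 3.
One such decomposition:
Bags: B1 = {0, 2, 6, 7}  B2 = {0, 2, 4, 7}  B3 = {0, 2, 4, 5}  B4 = {1, 2, 4, 7}  B5 = {2, 3, 6, 7}
Tree: B1–B2, B2–B3, B2–B4, B1–B5

Every bag has size at most 4, so the width is 4 − 1 = 3 and tw(G) ≤ 3. For the lower bound, the 4 vertices {0, 2, 4, 5} are pairwise adjacent, and any tree decomposition puts a clique entirely inside one bag — forcing width ≥ 3. Hence tw(G) = 3 exactly.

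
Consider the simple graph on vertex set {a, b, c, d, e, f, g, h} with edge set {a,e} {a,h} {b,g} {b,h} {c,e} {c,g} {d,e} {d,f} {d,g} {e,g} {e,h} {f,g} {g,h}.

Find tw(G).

2

A width-2 tree decomposition is:
Bags: B1 = {e, g, h}  B2 = {d, e, g}  B3 = {d, f, g}  B4 = {b, g, h}  B5 = {c, e, g}  B6 = {a, e, h}
Tree: B1–B2, B2–B3, B1–B4, B1–B5, B1–B6
Each bag holds 3 vertices, so the decomposition has width 2, which upper-bounds the treewidth. On the other hand G contains the 3-clique {d, e, g}. A clique must lie in a single bag of any decomposition, so no decomposition can have width below 2. Therefore the treewidth is 2.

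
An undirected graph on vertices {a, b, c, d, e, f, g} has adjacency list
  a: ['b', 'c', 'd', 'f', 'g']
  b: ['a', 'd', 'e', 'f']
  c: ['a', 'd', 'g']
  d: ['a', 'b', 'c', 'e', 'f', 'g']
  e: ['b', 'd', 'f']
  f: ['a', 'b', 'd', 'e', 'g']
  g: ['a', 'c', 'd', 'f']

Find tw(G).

A width-3 tree decomposition is:
Bags: B1 = {a, d, f, g}  B2 = {a, c, d, g}  B3 = {a, b, d, f}  B4 = {b, d, e, f}
Tree: B1–B2, B1–B3, B3–B4
Every bag has size at most 4, so the width is 4 − 1 = 3 and tw(G) ≤ 3. On the other hand G contains the 4-clique {a, c, d, g}. A clique must lie in a single bag of any decomposition, so no decomposition can have width below 3. Combining the bounds, tw(G) = 3.

3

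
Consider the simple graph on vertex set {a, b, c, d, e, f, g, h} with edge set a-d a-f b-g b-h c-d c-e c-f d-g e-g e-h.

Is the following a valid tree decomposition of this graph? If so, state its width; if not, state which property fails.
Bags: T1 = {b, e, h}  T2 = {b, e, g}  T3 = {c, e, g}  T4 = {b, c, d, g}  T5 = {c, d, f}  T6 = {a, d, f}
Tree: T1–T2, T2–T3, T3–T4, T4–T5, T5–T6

No — bags containing vertex b are not connected in the tree.

A tree decomposition must satisfy three properties: every vertex lies in some bag; for every edge, both endpoints lie together in some bag; and for every vertex, the bags containing it form a connected subtree. Here bags containing vertex b are not connected in the tree, so the decomposition is invalid.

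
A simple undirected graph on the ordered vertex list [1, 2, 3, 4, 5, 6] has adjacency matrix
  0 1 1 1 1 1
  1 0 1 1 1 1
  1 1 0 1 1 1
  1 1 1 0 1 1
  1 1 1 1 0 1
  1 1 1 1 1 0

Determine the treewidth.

5

A width-5 tree decomposition is:
Bags: B1 = {1, 2, 3, 4, 5, 6}
Tree: (single bag)
A single bag containing all 6 vertices is trivially a valid decomposition of width 5. On the other hand G contains the 6-clique {1, 2, 3, 4, 5, 6}. A clique must lie in a single bag of any decomposition, so no decomposition can have width below 5. Therefore the treewidth is 5.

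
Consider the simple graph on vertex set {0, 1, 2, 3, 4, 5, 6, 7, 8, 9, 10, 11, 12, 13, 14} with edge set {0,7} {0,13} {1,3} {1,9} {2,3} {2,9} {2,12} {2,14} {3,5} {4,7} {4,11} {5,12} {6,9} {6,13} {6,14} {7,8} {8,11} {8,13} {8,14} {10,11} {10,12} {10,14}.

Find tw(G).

A width-3 tree decomposition is:
Bags: B1 = {1, 3, 5, 9}  B2 = {2, 3, 5, 9}  B3 = {2, 5, 9, 12}  B4 = {2, 6, 9, 12}  B5 = {2, 6, 12, 14}  B6 = {6, 10, 12, 14}  B7 = {6, 10, 13, 14}  B8 = {8, 10, 13, 14}  B9 = {8, 10, 11, 13}  B10 = {0, 8, 11, 13}  B11 = {0, 7, 8, 11}  B12 = {0, 4, 7, 11}
Tree: B1–B2, B2–B3, B3–B4, B4–B5, B5–B6, B6–B7, B7–B8, B8–B9, B9–B10, B10–B11, B11–B12
Each bag holds 4 vertices, so the decomposition has width 3, which upper-bounds the treewidth. For the lower bound: the 4 vertex sets {1,3,5}, {9}, {2}, {6,10,12,14} are disjoint, each induces a connected subgraph, and every pair is joined by at least one edge of G. Contracting each set to a single vertex therefore yields K_{4} as a minor, and since treewidth is minor-monotone, tw(G) ≥ tw(K_{4}) = 3. Combining the bounds, tw(G) = 3.

3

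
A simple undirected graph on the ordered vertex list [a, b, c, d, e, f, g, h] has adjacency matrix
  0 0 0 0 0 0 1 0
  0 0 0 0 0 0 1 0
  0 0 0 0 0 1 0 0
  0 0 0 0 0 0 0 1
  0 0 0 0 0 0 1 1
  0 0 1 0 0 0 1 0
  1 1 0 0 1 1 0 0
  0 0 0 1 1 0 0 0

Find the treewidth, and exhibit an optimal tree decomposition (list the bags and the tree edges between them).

Every bag has size at most 2, so the width is 2 − 1 = 1 and tw(G) ≤ 1. G has an edge, so its treewidth is at least 1. The upper and lower bounds meet at 1, so that is the treewidth.

Treewidth 1.
Bags: B1 = {e, g}  B2 = {b, g}  B3 = {f, g}  B4 = {a, g}  B5 = {c, f}  B6 = {e, h}  B7 = {d, h}
Tree: B1–B2, B1–B3, B3–B4, B3–B5, B1–B6, B6–B7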